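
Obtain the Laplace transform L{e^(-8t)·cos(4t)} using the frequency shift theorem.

Frequency shift: L{e^(at)f(t)} = F(s-a). L{e^(-8t)·cos(4t)} = (s+8)/((s+8)² + 16)

Final answer: (s+8)/((s+8)² + 16)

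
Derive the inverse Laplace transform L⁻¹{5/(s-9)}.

L⁻¹{1/(s-a)} = e^(at), so L⁻¹{1/(s-9)} = e^(9t), and L⁻¹{5/(s-9)} = 5·e^(9t)

Final answer: 5·e^(9t)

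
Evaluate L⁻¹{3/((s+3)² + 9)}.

Form: b/((s-a)² + b²) → e^(at)sin(bt). With a=-3, b=3

Final answer: e^(-3t)·sin(3t)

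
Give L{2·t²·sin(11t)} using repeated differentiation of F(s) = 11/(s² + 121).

F(s) = 11/(s² + 121). F'(s) = -22s/(s² + 121)². F''(s) = -22(121 - 3s²)/(s² + 121)³ = (66s² - 2662)/(s² + 121)³. So L{t²·sin(11t)} = (-1)² F''(s) = (66s² - 2662)/(s² + 121)³. Then L{2·t²·sin(11t)} = 2·(66s² - 2662)/(s² + 121)³ = (132s² - 5324)/(s² + 121)³

Final answer: (132s² - 5324)/(s² + 121)³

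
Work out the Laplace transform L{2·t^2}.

L{t^n} = n!/s^(n+1), so L{t^2} = 2/s^3. Then L{2·t^2} = 2·2/s^3 = 4/s^3

Final answer: 4/s^3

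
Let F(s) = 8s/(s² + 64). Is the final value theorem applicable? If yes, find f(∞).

The final value theorem requires all poles of sF(s) in the left half-plane. sF(s) = 8s²/(s² + 64) has poles at s = ±8i (imaginary axis). Theorem does NOT apply (oscillatory system).

Final answer: Not applicable (oscillatory)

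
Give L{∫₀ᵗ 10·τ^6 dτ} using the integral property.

L{∫₀ᵗ f(τ)dτ} = F(s)/s with f(t) = 10t^6. F(s) = 7200/s^7, so L{∫₀ᵗ 10·τ^6 dτ} = (7200/s^7)/s = 7200/s^8. (Check: ∫₀ᵗ 10·τ^6 dτ = 10t^7/7.)

Final answer: 7200/s^8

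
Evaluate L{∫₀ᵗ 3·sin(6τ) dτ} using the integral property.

L{∫₀ᵗ f(τ)dτ} = F(s)/s with F(s) = 18/(s² + 36), so the result is (18/(s² + 36))/s = 18/(s(s² + 36))

Final answer: 18/(s(s² + 36))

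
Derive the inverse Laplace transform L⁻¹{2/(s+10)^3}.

L⁻¹{n!/(s-a)^(n+1)} = t^n·e^(at) with n=2, a=-10. So L⁻¹{2/(s+10)^3} = t^2·e^(-10t)

Final answer: t^2·e^(-10t)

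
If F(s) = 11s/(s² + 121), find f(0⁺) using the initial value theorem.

f(0⁺) = lim_{s→∞} s·11s/(s² + 121) = lim_{s→∞} 11s²/(s² + 121) = 11

Final answer: 11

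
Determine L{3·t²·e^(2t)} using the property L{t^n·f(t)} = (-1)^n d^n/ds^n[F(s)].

L{e^(2t)} = 1/(s-2). d/ds[1/(s-2)] = -1/(s-2)². d²/ds²[1/(s-2)] = 2/(s-2)³. So L{t²·e^(2t)} = (-1)² · 2/(s-2)³ = 2/(s-2)³. Then L{3·t²·e^(2t)} = 3·2/(s-2)³ = 6/(s-2)³

Final answer: 6/(s-2)³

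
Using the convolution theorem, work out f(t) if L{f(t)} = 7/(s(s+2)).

7/(s(s+2)) = (7/s)·(1/(s+2)) = L{7}·L{e^(-2t)}. By convolution, f(t) = 7*e^(-2t) = ∫₀ᵗ 7·e^(-2τ) dτ = 7·(1 - e^(-2t))/2

Final answer: 7·(1 - e^(-2t))/2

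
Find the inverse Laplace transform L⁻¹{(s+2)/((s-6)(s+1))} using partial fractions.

Using partial fractions, f(t) = (8e^(6t) - e^(-t))/7

Final answer: (8e^(6t) - e^(-t))/7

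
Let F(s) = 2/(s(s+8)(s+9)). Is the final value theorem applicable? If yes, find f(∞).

Poles of sF(s) = 2/((s+8)(s+9)) are at s = -8 and s = -9, both in the left half-plane. Theorem applies. f(∞) = lim_{s→0} sF(s) = 2/(8·9) = 1/36

Final answer: 1/36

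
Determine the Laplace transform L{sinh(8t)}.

L{sinh(ωt)} = ω/(s² - ω²), so L{sinh(8t)} = 8/(s² - 64)

Final answer: 8/(s² - 64)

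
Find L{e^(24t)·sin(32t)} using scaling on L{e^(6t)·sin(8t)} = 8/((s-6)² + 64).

Scaling with a=4: L{e^(24t)·sin(32t)} = (1/4) · 8/((s/4-6)² + 64). Simplifying: 32/((s-24)² + 1024)

Final answer: 32/((s-24)² + 1024)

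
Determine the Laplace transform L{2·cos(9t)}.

L{cos(ωt)} = s/(s² + ω²), so L{cos(9t)} = s/(s² + 81). Then L{2·cos(9t)} = 2·s/(s² + 81) = 2s/(s² + 81)

Final answer: 2s/(s² + 81)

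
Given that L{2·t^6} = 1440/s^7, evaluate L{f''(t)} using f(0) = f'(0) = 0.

L{f''(t)} = s²F(s) - sf(0) - f'(0) = s²·1440/s^7 - 0 - 0 = 1440/s^5

Final answer: 1440/s^5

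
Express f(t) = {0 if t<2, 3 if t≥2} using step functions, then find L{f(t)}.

f(t) = 3·u(t-2). L{u(t-2)} = e^(-2s)/s, so L{f(t)} = 3·e^(-2s)/s

Final answer: 3·e^(-2s)/s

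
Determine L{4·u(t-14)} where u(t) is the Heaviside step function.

L{u(t-a)} = e^(-as)/s. Here a=14, so L{u(t-14)} = e^(-14s)/s, and L{4·u(t-14)} = 4·e^(-14s)/s

Final answer: 4·e^(-14s)/s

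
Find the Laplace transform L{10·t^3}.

L{t^n} = n!/s^(n+1), so L{t^3} = 6/s^4. Then L{10·t^3} = 10·6/s^4 = 60/s^4

Final answer: 60/s^4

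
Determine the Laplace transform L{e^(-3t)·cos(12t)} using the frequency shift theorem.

Frequency shift: L{e^(at)f(t)} = F(s-a). L{e^(-3t)·cos(12t)} = (s+3)/((s+3)² + 144)

Final answer: (s+3)/((s+3)² + 144)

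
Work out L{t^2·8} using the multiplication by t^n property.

L{8} = 8/s. d^1/ds^1[1/s] = -1/s². d^2/ds^2[1/s] = 2/s^3. So L{t^2} = (-1)^{2}·2/s^3 = 2/s^3. Then L{t^2·8} = 8·2/s^3 = 16/s^3

Final answer: 16/s^3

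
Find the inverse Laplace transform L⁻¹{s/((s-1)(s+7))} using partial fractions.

Using partial fractions, f(t) = (e^t + 7e^(-7t))/8

Final answer: (e^t + 7e^(-7t))/8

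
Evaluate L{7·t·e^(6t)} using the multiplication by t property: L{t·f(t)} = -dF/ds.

Using L{t^n·e^(at)} = n!/(s-a)^(n+1), L{t·e^(6t)} = 1/(s-6)^2, so L{7·t·e^(6t)} = 7·1/(s-6)^2 = 7/(s-6)^2

Final answer: 7/(s-6)^2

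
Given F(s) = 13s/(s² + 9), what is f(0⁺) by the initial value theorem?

f(0⁺) = lim_{s→∞} s·13s/(s² + 9) = lim_{s→∞} 13s²/(s² + 9) = 13

Final answer: 13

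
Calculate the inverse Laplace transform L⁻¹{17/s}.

L⁻¹{c/s} = c, so L⁻¹{17/s} = 17

Final answer: 17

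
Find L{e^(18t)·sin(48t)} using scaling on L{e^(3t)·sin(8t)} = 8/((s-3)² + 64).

Scaling with a=6: L{e^(18t)·sin(48t)} = (1/6) · 8/((s/6-3)² + 64). Simplifying: 48/((s-18)² + 2304)

Final answer: 48/((s-18)² + 2304)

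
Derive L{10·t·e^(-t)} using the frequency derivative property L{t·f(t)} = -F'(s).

L{e^(-t)} = 1/(s+1). By frequency derivative: L{t·e^(-t)} = -d/ds[1/(s+1)] = -(-1)/(s+1)² = 1/(s+1)². Then L{10·t·e^(-t)} = 10·1/(s+1)² = 10/(s+1)²

Final answer: 10/(s+1)²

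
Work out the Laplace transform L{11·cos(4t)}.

L{cos(ωt)} = s/(s² + ω²), so L{cos(4t)} = s/(s² + 16). Then L{11·cos(4t)} = 11·s/(s² + 16) = 11s/(s² + 16)

Final answer: 11s/(s² + 16)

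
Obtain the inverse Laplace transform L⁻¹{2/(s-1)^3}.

L⁻¹{n!/(s-a)^(n+1)} = t^n·e^(at), so L⁻¹{2/(s-1)^3} = t^2·e^t

Final answer: t^2·e^t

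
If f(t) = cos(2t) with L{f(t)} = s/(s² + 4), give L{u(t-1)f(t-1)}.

Time shift theorem: L{u(t-a)f(t-a)} = e^(-as)F(s). Here a=1, F(s) = s/(s² + 4), so L{u(t-1)f(t-1)} = e^(-s)·s/(s² + 4)

Final answer: e^(-s)·s/(s² + 4)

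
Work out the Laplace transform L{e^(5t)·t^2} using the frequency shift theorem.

L{e^(at)·t^n} = n!/(s-a)^(n+1), so L{e^(5t)·t^2} = 2/(s-5)^3

Final answer: 2/(s-5)^3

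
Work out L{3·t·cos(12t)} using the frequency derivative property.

L{cos(12t)} = s/(s² + 144). Derivative: d/ds[s/(s² + 144)] = [(s² + 144) - s·2s]/(s² + 144)² = (144 - s²)/(s² + 144)². So L{t·cos(12t)} = -F'(s) = (s² - 144)/(s² + 144)². Then L{3·t·cos(12t)} = 3·(s² - 144)/(s² + 144)²

Final answer: 3·(s² - 144)/(s² + 144)²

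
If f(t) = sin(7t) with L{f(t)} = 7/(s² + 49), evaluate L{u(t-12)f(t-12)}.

Time shift theorem: L{u(t-a)f(t-a)} = e^(-as)F(s). Here a=12, F(s) = 7/(s² + 49), so L{u(t-12)f(t-12)} = e^(-12s)·7/(s² + 49)

Final answer: e^(-12s)·7/(s² + 49)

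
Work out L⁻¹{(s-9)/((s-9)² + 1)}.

Using frequency shift: L⁻¹{(s-a)/((s-a)² + b²)} = e^(at)cos(bt). Here a=9, b=1

Final answer: e^(9t)·cos(t)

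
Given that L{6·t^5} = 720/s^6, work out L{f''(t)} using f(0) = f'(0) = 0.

L{f''(t)} = s²F(s) - sf(0) - f'(0) = s²·720/s^6 - 0 - 0 = 720/s^4

Final answer: 720/s^4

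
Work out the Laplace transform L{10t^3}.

L{10t^3} = 10 · L{t^3} = 10 · 6/s^4 = 60/s^4

Final answer: 60/s^4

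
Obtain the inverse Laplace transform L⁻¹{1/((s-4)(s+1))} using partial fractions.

Decompose: A/(s-4) + B/(s+1). A = 1/5, B = -1/5. f(t) = (e^(4t) - e^(-t))/5

Final answer: (e^(4t) - e^(-t))/5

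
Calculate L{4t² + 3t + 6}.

L{4t² + 3t + 6} = 4·2/s³ + 3/s² + 6/s = 8/s³ + 3/s² + 6/s

Final answer: 8/s³ + 3/s² + 6/s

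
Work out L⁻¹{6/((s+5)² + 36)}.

Form: b/((s-a)² + b²) → e^(at)sin(bt). With a=-5, b=6

Final answer: e^(-5t)·sin(6t)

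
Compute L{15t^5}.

L{t^n} = n!/s^(n+1). So L{15t^5} = 15·5!/s^6 = 1800/s^6

Final answer: 1800/s^6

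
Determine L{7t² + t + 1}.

L{7t² + t + 1} = 7·2/s³ + 1/s² + 1/s = 14/s³ + 1/s² + 1/s

Final answer: 14/s³ + 1/s² + 1/s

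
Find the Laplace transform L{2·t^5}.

L{t^n} = n!/s^(n+1), so L{t^5} = 120/s^6. Then L{2·t^5} = 2·120/s^6 = 240/s^6

Final answer: 240/s^6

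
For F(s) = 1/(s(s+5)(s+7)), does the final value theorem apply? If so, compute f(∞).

Poles of sF(s) = 1/((s+5)(s+7)) are at s = -5 and s = -7, both in the left half-plane. Theorem applies. f(∞) = lim_{s→0} sF(s) = 1/(5·7) = 1/35

Final answer: 1/35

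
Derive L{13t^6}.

L{t^n} = n!/s^(n+1). So L{13t^6} = 13·6!/s^7 = 9360/s^7

Final answer: 9360/s^7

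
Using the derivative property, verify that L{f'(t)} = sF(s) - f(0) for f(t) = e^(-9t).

f'(t) = -9e^(-9t). Direct: L{f'(t)} = -9/(s+9). Property: s·1/(s+9) - 1 = (s - (s+9))/(s+9) = -9/(s+9). ✓

Final answer: -9/(s+9)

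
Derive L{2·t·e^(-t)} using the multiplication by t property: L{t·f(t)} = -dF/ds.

Using L{t^n·e^(at)} = n!/(s-a)^(n+1), L{t·e^(-t)} = 1/(s+1)^2, so L{2·t·e^(-t)} = 2·1/(s+1)^2 = 2/(s+1)^2

Final answer: 2/(s+1)^2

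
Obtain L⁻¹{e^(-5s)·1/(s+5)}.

L⁻¹{1/(s+5)} = e^(-5t). By the time shift theorem, L⁻¹{e^(-as)F(s)} = u(t-a)f(t-a) with a=5, so L⁻¹{e^(-5s)·1/(s+5)} = u(t-5)·e^(-5(t-5))

Final answer: u(t-5)·e^(-5(t-5))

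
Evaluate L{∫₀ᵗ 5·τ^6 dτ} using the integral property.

L{∫₀ᵗ f(τ)dτ} = F(s)/s with f(t) = 5t^6. F(s) = 3600/s^7, so L{∫₀ᵗ 5·τ^6 dτ} = (3600/s^7)/s = 3600/s^8. (Check: ∫₀ᵗ 5·τ^6 dτ = 5t^7/7.)

Final answer: 3600/s^8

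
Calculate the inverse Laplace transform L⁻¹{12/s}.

L⁻¹{c/s} = c, so L⁻¹{12/s} = 12

Final answer: 12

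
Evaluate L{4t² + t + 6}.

L{4t² + t + 6} = 4·2/s³ + 1/s² + 6/s = 8/s³ + 1/s² + 6/s

Final answer: 8/s³ + 1/s² + 6/s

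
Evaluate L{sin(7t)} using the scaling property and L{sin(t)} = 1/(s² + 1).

Using L{f(at)} = (1/a)F(s/a) with a=7: L{sin(7t)} = (1/7) · 1/((s/7)² + 1) = (1/7) · 1·49/(s² + 49) = 7/(s² + 49)

Final answer: 7/(s² + 49)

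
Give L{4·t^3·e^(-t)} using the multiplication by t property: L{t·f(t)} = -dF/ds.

Using L{t^n·e^(at)} = n!/(s-a)^(n+1), L{t^3·e^(-t)} = 6/(s+1)^4, so L{4·t^3·e^(-t)} = 4·6/(s+1)^4 = 24/(s+1)^4

Final answer: 24/(s+1)^4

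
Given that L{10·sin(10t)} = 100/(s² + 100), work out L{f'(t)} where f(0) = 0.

L{f'(t)} = s·F(s) - f(0) = s·100/(s² + 100) - 0 = 100s/(s² + 100)

Final answer: 100s/(s² + 100)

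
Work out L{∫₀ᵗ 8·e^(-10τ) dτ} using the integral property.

L{∫₀ᵗ f(τ)dτ} = F(s)/s with F(s) = 8/(s+10), so L{∫₀ᵗ 8·e^(-10τ) dτ} = 8/(s(s+10))

Final answer: 8/(s(s+10))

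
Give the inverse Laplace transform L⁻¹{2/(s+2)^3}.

L⁻¹{n!/(s-a)^(n+1)} = t^n·e^(at), so L⁻¹{2/(s+2)^3} = t^2·e^(-2t)

Final answer: t^2·e^(-2t)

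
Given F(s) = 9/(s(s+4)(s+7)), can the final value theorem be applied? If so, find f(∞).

Poles of sF(s) = 9/((s+4)(s+7)) are at s = -4 and s = -7, both in the left half-plane. Theorem applies. f(∞) = lim_{s→0} sF(s) = 9/(4·7) = 9/28

Final answer: 9/28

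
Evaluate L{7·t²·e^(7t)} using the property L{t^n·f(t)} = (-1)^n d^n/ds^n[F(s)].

L{e^(7t)} = 1/(s-7). d/ds[1/(s-7)] = -1/(s-7)². d²/ds²[1/(s-7)] = 2/(s-7)³. So L{t²·e^(7t)} = (-1)² · 2/(s-7)³ = 2/(s-7)³. Then L{7·t²·e^(7t)} = 7·2/(s-7)³ = 14/(s-7)³

Final answer: 14/(s-7)³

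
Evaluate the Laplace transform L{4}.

L{4} = 4 · L{1} = 4/s

Final answer: 4/s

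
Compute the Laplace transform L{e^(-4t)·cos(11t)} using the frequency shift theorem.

Frequency shift: L{e^(at)f(t)} = F(s-a). L{e^(-4t)·cos(11t)} = (s+4)/((s+4)² + 121)

Final answer: (s+4)/((s+4)² + 121)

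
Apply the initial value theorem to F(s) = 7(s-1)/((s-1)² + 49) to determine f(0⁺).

f(0⁺) = lim_{s→∞} sF(s) = lim_{s→∞} 7s(s-1)/((s-1)² + 49) = 7

Final answer: 7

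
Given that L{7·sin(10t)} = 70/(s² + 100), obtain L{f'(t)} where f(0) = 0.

L{f'(t)} = s·F(s) - f(0) = s·70/(s² + 100) - 0 = 70s/(s² + 100)

Final answer: 70s/(s² + 100)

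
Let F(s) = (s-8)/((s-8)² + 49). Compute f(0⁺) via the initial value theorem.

f(0⁺) = lim_{s→∞} sF(s) = lim_{s→∞} s(s-8)/((s-8)² + 49) = 1

Final answer: 1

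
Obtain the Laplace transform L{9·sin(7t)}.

L{sin(ωt)} = ω/(s² + ω²), so L{sin(7t)} = 7/(s² + 49). Then L{9·sin(7t)} = 9·7/(s² + 49) = 63/(s² + 49)

Final answer: 63/(s² + 49)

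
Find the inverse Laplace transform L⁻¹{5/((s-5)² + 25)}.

Using frequency shift, L⁻¹{5/((s-5)² + 25)} = e^(5t)·sin(5t)

Final answer: e^(5t)·sin(5t)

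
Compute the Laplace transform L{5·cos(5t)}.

L{cos(ωt)} = s/(s² + ω²), so L{cos(5t)} = s/(s² + 25). Then L{5·cos(5t)} = 5·s/(s² + 25) = 5s/(s² + 25)

Final answer: 5s/(s² + 25)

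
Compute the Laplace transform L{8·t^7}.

L{t^n} = n!/s^(n+1), so L{t^7} = 5040/s^8. Then L{8·t^7} = 8·5040/s^8 = 40320/s^8

Final answer: 40320/s^8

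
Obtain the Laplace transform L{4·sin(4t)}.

L{sin(ωt)} = ω/(s² + ω²), so L{sin(4t)} = 4/(s² + 16). Then L{4·sin(4t)} = 4·4/(s² + 16) = 16/(s² + 16)

Final answer: 16/(s² + 16)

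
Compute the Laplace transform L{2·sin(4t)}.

L{sin(ωt)} = ω/(s² + ω²), so L{sin(4t)} = 4/(s² + 16). Then L{2·sin(4t)} = 2·4/(s² + 16) = 8/(s² + 16)

Final answer: 8/(s² + 16)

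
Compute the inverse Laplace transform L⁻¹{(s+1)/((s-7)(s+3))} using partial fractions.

Using partial fractions, f(t) = (8e^(7t) + 2e^(-3t))/10

Final answer: (8e^(7t) + 2e^(-3t))/10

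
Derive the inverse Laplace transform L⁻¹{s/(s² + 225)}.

L⁻¹{s/(s² + 225)} = cos(15t)

Final answer: cos(15t)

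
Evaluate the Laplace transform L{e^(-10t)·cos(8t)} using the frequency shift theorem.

Frequency shift: L{e^(at)f(t)} = F(s-a). L{e^(-10t)·cos(8t)} = (s+10)/((s+10)² + 64)

Final answer: (s+10)/((s+10)² + 64)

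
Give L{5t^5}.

L{t^n} = n!/s^(n+1). So L{5t^5} = 5·5!/s^6 = 600/s^6

Final answer: 600/s^6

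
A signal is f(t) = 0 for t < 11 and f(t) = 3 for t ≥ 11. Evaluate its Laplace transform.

f(t) = 3·u(t-11). L{u(t-11)} = e^(-11s)/s, so L{f(t)} = 3·e^(-11s)/s

Final answer: 3·e^(-11s)/s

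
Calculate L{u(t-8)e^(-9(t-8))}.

u(t-a)f(t-a) with f(t)=e^(-9t). L{e^(-9t)} = 1/(s+9). By time shift: e^(-8s)/(s+9)

Final answer: e^(-8s)/(s+9)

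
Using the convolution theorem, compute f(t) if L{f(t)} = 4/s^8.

4/s^8 = (4/s)·(1/s^7) = L{4}·L{t^6/720}. By convolution, f(t) = 4*t^6/720 = ∫₀ᵗ 4·τ^6/720 dτ = 4·t^7/5040

Final answer: 4·t^7/5040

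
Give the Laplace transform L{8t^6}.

L{8t^6} = 8 · L{t^6} = 8 · 720/s^7 = 5760/s^7

Final answer: 5760/s^7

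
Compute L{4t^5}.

L{t^n} = n!/s^(n+1). So L{4t^5} = 4·5!/s^6 = 480/s^6

Final answer: 480/s^6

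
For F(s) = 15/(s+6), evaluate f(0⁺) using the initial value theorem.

f(0⁺) = lim_{s→∞} s·15/(s+6) = lim_{s→∞} 15s/(s+6) = 15

Final answer: 15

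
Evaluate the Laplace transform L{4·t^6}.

L{t^n} = n!/s^(n+1), so L{t^6} = 720/s^7. Then L{4·t^6} = 4·720/s^7 = 2880/s^7

Final answer: 2880/s^7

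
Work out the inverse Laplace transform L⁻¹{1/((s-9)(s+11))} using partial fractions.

Decompose: A/(s-9) + B/(s+11). A = 1/20, B = -1/20. f(t) = (e^(9t) - e^(-11t))/20

Final answer: (e^(9t) - e^(-11t))/20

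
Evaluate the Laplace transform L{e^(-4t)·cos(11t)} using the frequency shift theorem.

Frequency shift: L{e^(at)f(t)} = F(s-a). L{e^(-4t)·cos(11t)} = (s+4)/((s+4)² + 121)

Final answer: (s+4)/((s+4)² + 121)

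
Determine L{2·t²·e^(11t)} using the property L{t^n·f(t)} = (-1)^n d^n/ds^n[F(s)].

L{e^(11t)} = 1/(s-11). d/ds[1/(s-11)] = -1/(s-11)². d²/ds²[1/(s-11)] = 2/(s-11)³. So L{t²·e^(11t)} = (-1)² · 2/(s-11)³ = 2/(s-11)³. Then L{2·t²·e^(11t)} = 2·2/(s-11)³ = 4/(s-11)³

Final answer: 4/(s-11)³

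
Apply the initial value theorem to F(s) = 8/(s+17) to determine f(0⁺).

f(0⁺) = lim_{s→∞} s·8/(s+17) = lim_{s→∞} 8s/(s+17) = 8

Final answer: 8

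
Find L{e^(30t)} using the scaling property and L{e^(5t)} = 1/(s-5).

Using L{f(at)} = (1/a)F(s/a) with a=6 and f(t) = e^(5t): L{e^(30t)} = (1/6) · 1/((s/6)-5) = (1/6) · 6/(s-30) = 1/(s-30)

Final answer: 1/(s-30)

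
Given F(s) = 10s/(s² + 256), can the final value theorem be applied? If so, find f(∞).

The final value theorem requires all poles of sF(s) in the left half-plane. sF(s) = 10s²/(s² + 256) has poles at s = ±16i (imaginary axis). Theorem does NOT apply (oscillatory system).

Final answer: Not applicable (oscillatory)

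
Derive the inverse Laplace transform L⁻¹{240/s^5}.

L⁻¹{n!/s^(n+1)} = t^n with n=4. So L⁻¹{24/s^5} = t^4, and L⁻¹{240/s^5} = (240/24)·t^4 = 10·t^4

Final answer: 10·t^4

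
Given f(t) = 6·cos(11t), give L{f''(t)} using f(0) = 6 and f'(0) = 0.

F(s) = 6s/(s² + 121). L{f''(t)} = s²F(s) - sf(0) - f'(0) = 6s³/(s² + 121) - 6s = (6s³ - 6s(s² + 121))/(s² + 121) = -726s/(s² + 121)

Final answer: -726s/(s² + 121)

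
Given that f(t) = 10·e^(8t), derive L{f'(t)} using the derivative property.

f(0) = 10, F(s) = 10/(s-8). L{f'(t)} = s·F(s) - f(0) = 10s/(s-8) - 10 = (10s - 10(s-8))/(s-8) = 80/(s-8)

Final answer: 80/(s-8)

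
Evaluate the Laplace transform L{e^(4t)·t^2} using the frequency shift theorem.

L{e^(at)·t^n} = n!/(s-a)^(n+1), so L{e^(4t)·t^2} = 2/(s-4)^3

Final answer: 2/(s-4)^3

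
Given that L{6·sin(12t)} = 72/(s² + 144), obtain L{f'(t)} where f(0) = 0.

L{f'(t)} = s·F(s) - f(0) = s·72/(s² + 144) - 0 = 72s/(s² + 144)

Final answer: 72s/(s² + 144)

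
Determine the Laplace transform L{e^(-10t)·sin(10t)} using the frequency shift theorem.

Frequency shift: L{e^(at)f(t)} = F(s-a). L{e^(-10t)·sin(10t)} = 10/((s+10)² + 100)

Final answer: 10/((s+10)² + 100)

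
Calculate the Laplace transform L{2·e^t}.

L{e^(at)} = 1/(s-a), so L{e^t} = 1/(s-1). Then L{2·e^t} = 2/(s-1)

Final answer: 2/(s-1)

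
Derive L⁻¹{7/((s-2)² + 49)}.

Form: b/((s-a)² + b²) → e^(at)sin(bt). With a=2, b=7

Final answer: e^(2t)·sin(7t)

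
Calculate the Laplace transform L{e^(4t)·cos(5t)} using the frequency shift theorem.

Frequency shift: L{e^(at)f(t)} = F(s-a). L{e^(4t)·cos(5t)} = (s-4)/((s-4)² + 25)

Final answer: (s-4)/((s-4)² + 25)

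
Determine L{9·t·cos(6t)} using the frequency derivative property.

L{cos(6t)} = s/(s² + 36). Derivative: d/ds[s/(s² + 36)] = [(s² + 36) - s·2s]/(s² + 36)² = (36 - s²)/(s² + 36)². So L{t·cos(6t)} = -F'(s) = (s² - 36)/(s² + 36)². Then L{9·t·cos(6t)} = 9·(s² - 36)/(s² + 36)²

Final answer: 9·(s² - 36)/(s² + 36)²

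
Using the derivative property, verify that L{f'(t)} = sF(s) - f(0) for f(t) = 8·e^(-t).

f'(t) = -8e^(-t). Direct: L{f'(t)} = -8/(s+1). Property: s·8/(s+1) - 8 = (8s - 8(s+1))/(s+1) = -8/(s+1). ✓

Final answer: -8/(s+1)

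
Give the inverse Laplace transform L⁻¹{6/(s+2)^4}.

L⁻¹{n!/(s-a)^(n+1)} = t^n·e^(at), so L⁻¹{6/(s+2)^4} = t^3·e^(-2t)

Final answer: t^3·e^(-2t)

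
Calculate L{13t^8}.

L{t^n} = n!/s^(n+1). So L{13t^8} = 13·8!/s^9 = 524160/s^9

Final answer: 524160/s^9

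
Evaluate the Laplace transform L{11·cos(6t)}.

L{cos(ωt)} = s/(s² + ω²), so L{cos(6t)} = s/(s² + 36). Then L{11·cos(6t)} = 11·s/(s² + 36) = 11s/(s² + 36)

Final answer: 11s/(s² + 36)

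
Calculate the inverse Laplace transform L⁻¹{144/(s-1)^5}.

L⁻¹{n!/(s-a)^(n+1)} = t^n·e^(at) with n=4, a=1. So L⁻¹{24/(s-1)^5} = t^4·e^t, and L⁻¹{144/(s-1)^5} = (144/24)·t^4·e^t = 6·t^4·e^t

Final answer: 6·t^4·e^t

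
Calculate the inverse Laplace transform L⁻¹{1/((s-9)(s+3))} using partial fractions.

Decompose: A/(s-9) + B/(s+3). A = 1/12, B = -1/12. f(t) = (e^(9t) - e^(-3t))/12

Final answer: (e^(9t) - e^(-3t))/12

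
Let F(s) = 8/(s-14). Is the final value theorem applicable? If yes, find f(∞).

sF(s) = 8s/(s-14) has a pole at s = 14 in the right half-plane. Theorem does NOT apply (unstable system; f(t) = 8·e^(14t) grows without bound).

Final answer: Not applicable (unstable)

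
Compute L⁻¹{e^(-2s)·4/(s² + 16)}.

L⁻¹{4/(s² + 16)} = sin(4t). By the time shift theorem, L⁻¹{e^(-as)F(s)} = u(t-a)f(t-a) with a=2, so L⁻¹{e^(-2s)·4/(s² + 16)} = u(t-2)·sin(4(t-2))

Final answer: u(t-2)·sin(4(t-2))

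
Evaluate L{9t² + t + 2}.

L{9t² + t + 2} = 9·2/s³ + 1/s² + 2/s = 18/s³ + 1/s² + 2/s

Final answer: 18/s³ + 1/s² + 2/s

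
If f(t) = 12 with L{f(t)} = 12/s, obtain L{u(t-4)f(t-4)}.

Time shift theorem: L{u(t-a)f(t-a)} = e^(-as)F(s). Here a=4, F(s) = 12/s, so L{u(t-4)f(t-4)} = e^(-4s)·12/s

Final answer: e^(-4s)·12/s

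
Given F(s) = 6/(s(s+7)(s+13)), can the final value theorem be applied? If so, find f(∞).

Poles of sF(s) = 6/((s+7)(s+13)) are at s = -7 and s = -13, both in the left half-plane. Theorem applies. f(∞) = lim_{s→0} sF(s) = 6/(7·13) = 6/91

Final answer: 6/91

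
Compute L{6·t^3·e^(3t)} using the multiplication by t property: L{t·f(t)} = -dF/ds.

Using L{t^n·e^(at)} = n!/(s-a)^(n+1), L{t^3·e^(3t)} = 6/(s-3)^4, so L{6·t^3·e^(3t)} = 6·6/(s-3)^4 = 36/(s-3)^4

Final answer: 36/(s-3)^4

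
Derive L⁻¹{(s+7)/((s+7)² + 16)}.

Using frequency shift: L⁻¹{(s-a)/((s-a)² + b²)} = e^(at)cos(bt). Here a=-7, b=4

Final answer: e^(-7t)·cos(4t)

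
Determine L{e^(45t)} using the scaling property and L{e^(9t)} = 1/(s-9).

Using L{f(at)} = (1/a)F(s/a) with a=5 and f(t) = e^(9t): L{e^(45t)} = (1/5) · 1/((s/5)-9) = (1/5) · 5/(s-45) = 1/(s-45)

Final answer: 1/(s-45)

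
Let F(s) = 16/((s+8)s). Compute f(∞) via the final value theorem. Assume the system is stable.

f(∞) = lim_{s→0} sF(s) = lim_{s→0} 16/(s+8) = 2

Final answer: 2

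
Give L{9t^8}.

L{t^n} = n!/s^(n+1). So L{9t^8} = 9·8!/s^9 = 362880/s^9

Final answer: 362880/s^9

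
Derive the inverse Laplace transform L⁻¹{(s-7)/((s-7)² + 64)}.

Using frequency shift, L⁻¹{(s-7)/((s-7)² + 64)} = e^(7t)·cos(8t)

Final answer: e^(7t)·cos(8t)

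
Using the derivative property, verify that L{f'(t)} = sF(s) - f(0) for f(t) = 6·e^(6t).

f'(t) = 36e^(6t). Direct: L{f'(t)} = 36/(s-6). Property: s·6/(s-6) - 6 = (6s - 6(s-6))/(s-6) = 36/(s-6). ✓

Final answer: 36/(s-6)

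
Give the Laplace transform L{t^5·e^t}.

L{t^n·e^(at)} = n!/(s-a)^(n+1), so L{t^5·e^t} = 120/(s-1)^6

Final answer: 120/(s-1)^6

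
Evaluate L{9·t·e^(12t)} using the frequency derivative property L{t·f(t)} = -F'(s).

L{e^(12t)} = 1/(s-12). By frequency derivative: L{t·e^(12t)} = -d/ds[1/(s-12)] = -(-1)/(s-12)² = 1/(s-12)². Then L{9·t·e^(12t)} = 9·1/(s-12)² = 9/(s-12)²

Final answer: 9/(s-12)²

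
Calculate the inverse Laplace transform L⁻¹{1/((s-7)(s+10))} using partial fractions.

Decompose: A/(s-7) + B/(s+10). A = 1/17, B = -1/17. f(t) = (e^(7t) - e^(-10t))/17

Final answer: (e^(7t) - e^(-10t))/17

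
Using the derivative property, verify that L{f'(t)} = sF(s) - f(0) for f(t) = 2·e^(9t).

f'(t) = 18e^(9t). Direct: L{f'(t)} = 18/(s-9). Property: s·2/(s-9) - 2 = (2s - 2(s-9))/(s-9) = 18/(s-9). ✓

Final answer: 18/(s-9)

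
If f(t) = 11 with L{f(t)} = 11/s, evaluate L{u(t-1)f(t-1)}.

Time shift theorem: L{u(t-a)f(t-a)} = e^(-as)F(s). Here a=1, F(s) = 11/s, so L{u(t-1)f(t-1)} = e^(-s)·11/s

Final answer: e^(-s)·11/s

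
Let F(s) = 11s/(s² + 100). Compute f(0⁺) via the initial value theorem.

f(0⁺) = lim_{s→∞} s·11s/(s² + 100) = lim_{s→∞} 11s²/(s² + 100) = 11

Final answer: 11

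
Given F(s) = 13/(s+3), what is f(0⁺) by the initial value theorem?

f(0⁺) = lim_{s→∞} s·13/(s+3) = lim_{s→∞} 13s/(s+3) = 13

Final answer: 13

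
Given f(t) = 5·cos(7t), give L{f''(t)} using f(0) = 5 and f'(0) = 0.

F(s) = 5s/(s² + 49). L{f''(t)} = s²F(s) - sf(0) - f'(0) = 5s³/(s² + 49) - 5s = (5s³ - 5s(s² + 49))/(s² + 49) = -245s/(s² + 49)

Final answer: -245s/(s² + 49)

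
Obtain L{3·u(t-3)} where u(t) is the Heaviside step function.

L{u(t-a)} = e^(-as)/s. Here a=3, so L{u(t-3)} = e^(-3s)/s, and L{3·u(t-3)} = 3·e^(-3s)/s

Final answer: 3·e^(-3s)/s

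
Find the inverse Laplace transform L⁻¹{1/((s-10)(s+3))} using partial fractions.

Decompose: A/(s-10) + B/(s+3). A = 1/13, B = -1/13. f(t) = (e^(10t) - e^(-3t))/13

Final answer: (e^(10t) - e^(-3t))/13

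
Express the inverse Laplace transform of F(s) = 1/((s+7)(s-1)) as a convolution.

1/((s+7)(s-1)) = (1/(s+7))·(1/(s-1)) = L{e^(-7t)}·L{e^t}. So f(t) = e^(-7t)*e^t = ∫₀ᵗ e^(-7τ)·e^(t-τ) dτ

Final answer: ∫₀ᵗ e^(-7τ)·e^(t-τ) dτ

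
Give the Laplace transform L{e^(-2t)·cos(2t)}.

L{e^(at)·cos(ωt)} = (s-a)/((s-a)² + ω²), so L{e^(-2t)·cos(2t)} = (s+2)/((s+2)² + 4)

Final answer: (s+2)/((s+2)² + 4)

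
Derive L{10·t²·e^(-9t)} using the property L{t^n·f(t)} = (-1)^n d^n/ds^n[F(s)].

L{e^(-9t)} = 1/(s+9). d/ds[1/(s+9)] = -1/(s+9)². d²/ds²[1/(s+9)] = 2/(s+9)³. So L{t²·e^(-9t)} = (-1)² · 2/(s+9)³ = 2/(s+9)³. Then L{10·t²·e^(-9t)} = 10·2/(s+9)³ = 20/(s+9)³

Final answer: 20/(s+9)³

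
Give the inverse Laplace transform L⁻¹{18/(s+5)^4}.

L⁻¹{n!/(s-a)^(n+1)} = t^n·e^(at) with n=3, a=-5. So L⁻¹{6/(s+5)^4} = t^3·e^(-5t), and L⁻¹{18/(s+5)^4} = (18/6)·t^3·e^(-5t) = 3·t^3·e^(-5t)

Final answer: 3·t^3·e^(-5t)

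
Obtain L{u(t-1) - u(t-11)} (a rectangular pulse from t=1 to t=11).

L{u(t-a)} = e^(-as)/s. L{u(t-1) - u(t-11)} = (e^(-s) - e^(-11s))/s

Final answer: (e^(-s) - e^(-11s))/s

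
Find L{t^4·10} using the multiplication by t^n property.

L{10} = 10/s. d^1/ds^1[1/s] = -1/s². d^2/ds^2[1/s] = 2/s^3. d^3/ds^3[1/s] = -6/s^4. d^4/ds^4[1/s] = 24/s^5. So L{t^4} = (-1)^{4}·24/s^5 = 24/s^5. Then L{t^4·10} = 10·24/s^5 = 240/s^5

Final answer: 240/s^5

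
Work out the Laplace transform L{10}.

L{10} = 10 · L{1} = 10/s

Final answer: 10/s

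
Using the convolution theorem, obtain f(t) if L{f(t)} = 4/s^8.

4/s^8 = (4/s)·(1/s^7) = L{4}·L{t^6/720}. By convolution, f(t) = 4*t^6/720 = ∫₀ᵗ 4·τ^6/720 dτ = 4·t^7/5040

Final answer: 4·t^7/5040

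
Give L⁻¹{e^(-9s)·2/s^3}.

L⁻¹{2/s^3} = t^2. By the time shift theorem, L⁻¹{e^(-as)F(s)} = u(t-a)f(t-a) with a=9, so L⁻¹{e^(-9s)·2/s^3} = u(t-9)·(t-9)^2

Final answer: u(t-9)·(t-9)^2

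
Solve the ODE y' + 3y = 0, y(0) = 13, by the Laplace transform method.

L{y'} + 3L{y} = 0. sY - 13 + 3Y = 0. Y(s+3) = 13. Y = 13/(s+3)

Final answer: y(t) = 13e^(-3t)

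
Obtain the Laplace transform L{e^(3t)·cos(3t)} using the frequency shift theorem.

Frequency shift: L{e^(at)f(t)} = F(s-a). L{e^(3t)·cos(3t)} = (s-3)/((s-3)² + 9)

Final answer: (s-3)/((s-3)² + 9)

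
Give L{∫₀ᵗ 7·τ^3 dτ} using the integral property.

L{∫₀ᵗ f(τ)dτ} = F(s)/s with f(t) = 7t^3. F(s) = 42/s^4, so L{∫₀ᵗ 7·τ^3 dτ} = (42/s^4)/s = 42/s^5. (Check: ∫₀ᵗ 7·τ^3 dτ = 7t^4/4.)

Final answer: 42/s^5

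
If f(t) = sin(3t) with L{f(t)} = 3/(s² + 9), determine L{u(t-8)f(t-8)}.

Time shift theorem: L{u(t-a)f(t-a)} = e^(-as)F(s). Here a=8, F(s) = 3/(s² + 9), so L{u(t-8)f(t-8)} = e^(-8s)·3/(s² + 9)

Final answer: e^(-8s)·3/(s² + 9)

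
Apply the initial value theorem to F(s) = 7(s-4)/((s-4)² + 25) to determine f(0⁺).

f(0⁺) = lim_{s→∞} sF(s) = lim_{s→∞} 7s(s-4)/((s-4)² + 25) = 7

Final answer: 7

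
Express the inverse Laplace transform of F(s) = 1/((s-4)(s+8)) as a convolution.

1/((s-4)(s+8)) = (1/(s-4))·(1/(s+8)) = L{e^(4t)}·L{e^(-8t)}. So f(t) = e^(4t)*e^(-8t) = ∫₀ᵗ e^(4τ)·e^(-8(t-τ)) dτ

Final answer: ∫₀ᵗ e^(4τ)·e^(-8(t-τ)) dτ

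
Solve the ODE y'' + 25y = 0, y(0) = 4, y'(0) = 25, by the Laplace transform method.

L{y''} + 25L{y} = 0. s²Y - 4s - 25 + 25Y = 0. Y(s² + 25) = 4s + 25. Y = (4s + 25)/(s² + 25). Inverting: y(t) = 4cos(5t) + 5sin(5t)

Final answer: y(t) = 4cos(5t) + 5sin(5t)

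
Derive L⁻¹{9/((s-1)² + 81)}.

Form: b/((s-a)² + b²) → e^(at)sin(bt). With a=1, b=9

Final answer: e^t·sin(9t)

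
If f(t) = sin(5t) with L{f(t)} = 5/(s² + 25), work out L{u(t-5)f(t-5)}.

Time shift theorem: L{u(t-a)f(t-a)} = e^(-as)F(s). Here a=5, F(s) = 5/(s² + 25), so L{u(t-5)f(t-5)} = e^(-5s)·5/(s² + 25)

Final answer: e^(-5s)·5/(s² + 25)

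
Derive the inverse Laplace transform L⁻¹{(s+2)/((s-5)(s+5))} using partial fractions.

Using partial fractions, f(t) = (7e^(5t) + 3e^(-5t))/10

Final answer: (7e^(5t) + 3e^(-5t))/10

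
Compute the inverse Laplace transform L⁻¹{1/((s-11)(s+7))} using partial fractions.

Decompose: A/(s-11) + B/(s+7). A = 1/18, B = -1/18. f(t) = (e^(11t) - e^(-7t))/18

Final answer: (e^(11t) - e^(-7t))/18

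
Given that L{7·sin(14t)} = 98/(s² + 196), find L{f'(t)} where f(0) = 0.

L{f'(t)} = s·F(s) - f(0) = s·98/(s² + 196) - 0 = 98s/(s² + 196)

Final answer: 98s/(s² + 196)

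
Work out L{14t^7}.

L{t^n} = n!/s^(n+1). So L{14t^7} = 14·7!/s^8 = 70560/s^8

Final answer: 70560/s^8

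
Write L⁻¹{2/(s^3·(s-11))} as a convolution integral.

2/(s^3·(s-11)) = (2/s^3)·(1/(s-11)) = L{t^2}·L{e^(11t)}. So f(t) = t^2*e^(11t) = ∫₀ᵗ τ^2·e^(11(t-τ)) dτ

Final answer: ∫₀ᵗ τ^2·e^(11(t-τ)) dτ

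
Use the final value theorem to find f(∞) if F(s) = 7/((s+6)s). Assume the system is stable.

f(∞) = lim_{s→0} sF(s) = lim_{s→0} 7/(s+6) = 7/6

Final answer: 7/6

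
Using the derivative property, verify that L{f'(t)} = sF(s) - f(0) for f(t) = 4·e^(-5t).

f'(t) = -20e^(-5t). Direct: L{f'(t)} = -20/(s+5). Property: s·4/(s+5) - 4 = (4s - 4(s+5))/(s+5) = -20/(s+5). ✓

Final answer: -20/(s+5)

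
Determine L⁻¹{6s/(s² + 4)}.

This is the form c·s/(s² + a²) with a = 2, c = 6. L⁻¹ = 6·cos(2t)

Final answer: 6·cos(2t)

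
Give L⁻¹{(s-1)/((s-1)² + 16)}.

Using frequency shift: L⁻¹{(s-a)/((s-a)² + b²)} = e^(at)cos(bt). Here a=1, b=4

Final answer: e^t·cos(4t)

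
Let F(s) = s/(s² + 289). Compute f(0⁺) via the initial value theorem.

f(0⁺) = lim_{s→∞} s·s/(s² + 289) = lim_{s→∞} s²/(s² + 289) = 1

Final answer: 1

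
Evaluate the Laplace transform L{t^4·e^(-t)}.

L{t^n·e^(at)} = n!/(s-a)^(n+1), so L{t^4·e^(-t)} = 24/(s+1)^5

Final answer: 24/(s+1)^5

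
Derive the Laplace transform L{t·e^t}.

L{t^n·e^(at)} = n!/(s-a)^(n+1), so L{t·e^t} = 1/(s-1)^2

Final answer: 1/(s-1)^2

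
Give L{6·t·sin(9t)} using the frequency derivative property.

L{sin(9t)} = 9/(s² + 81). By L{t·f(t)} = -F'(s): -d/ds[9/(s² + 81)] = -(9)·(-2s)/(s² + 81)² = 18s/(s² + 81)². Then L{6·t·sin(9t)} = 6·18s/(s² + 81)² = 108s/(s² + 81)²

Final answer: 108s/(s² + 81)²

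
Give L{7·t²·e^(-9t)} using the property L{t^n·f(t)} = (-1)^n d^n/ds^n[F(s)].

L{e^(-9t)} = 1/(s+9). d/ds[1/(s+9)] = -1/(s+9)². d²/ds²[1/(s+9)] = 2/(s+9)³. So L{t²·e^(-9t)} = (-1)² · 2/(s+9)³ = 2/(s+9)³. Then L{7·t²·e^(-9t)} = 7·2/(s+9)³ = 14/(s+9)³

Final answer: 14/(s+9)³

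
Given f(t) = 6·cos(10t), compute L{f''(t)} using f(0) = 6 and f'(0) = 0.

F(s) = 6s/(s² + 100). L{f''(t)} = s²F(s) - sf(0) - f'(0) = 6s³/(s² + 100) - 6s = (6s³ - 6s(s² + 100))/(s² + 100) = -600s/(s² + 100)

Final answer: -600s/(s² + 100)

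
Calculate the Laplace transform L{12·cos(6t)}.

L{cos(ωt)} = s/(s² + ω²), so L{cos(6t)} = s/(s² + 36). Then L{12·cos(6t)} = 12·s/(s² + 36) = 12s/(s² + 36)

Final answer: 12s/(s² + 36)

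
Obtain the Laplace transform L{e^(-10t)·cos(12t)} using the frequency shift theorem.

Frequency shift: L{e^(at)f(t)} = F(s-a). L{e^(-10t)·cos(12t)} = (s+10)/((s+10)² + 144)

Final answer: (s+10)/((s+10)² + 144)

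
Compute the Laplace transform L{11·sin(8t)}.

L{sin(ωt)} = ω/(s² + ω²), so L{sin(8t)} = 8/(s² + 64). Then L{11·sin(8t)} = 11·8/(s² + 64) = 88/(s² + 64)

Final answer: 88/(s² + 64)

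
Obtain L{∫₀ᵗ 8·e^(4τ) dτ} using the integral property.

L{∫₀ᵗ f(τ)dτ} = F(s)/s with F(s) = 8/(s-4), so L{∫₀ᵗ 8·e^(4τ) dτ} = 8/(s(s-4))

Final answer: 8/(s(s-4))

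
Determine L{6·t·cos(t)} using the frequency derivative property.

L{cos(t)} = s/(s² + 1). Derivative: d/ds[s/(s² + 1)] = [(s² + 1) - s·2s]/(s² + 1)² = (1 - s²)/(s² + 1)². So L{t·cos(t)} = -F'(s) = (s² - 1)/(s² + 1)². Then L{6·t·cos(t)} = 6·(s² - 1)/(s² + 1)²

Final answer: 6·(s² - 1)/(s² + 1)²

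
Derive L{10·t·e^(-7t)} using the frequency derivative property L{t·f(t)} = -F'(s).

L{e^(-7t)} = 1/(s+7). By frequency derivative: L{t·e^(-7t)} = -d/ds[1/(s+7)] = -(-1)/(s+7)² = 1/(s+7)². Then L{10·t·e^(-7t)} = 10·1/(s+7)² = 10/(s+7)²

Final answer: 10/(s+7)²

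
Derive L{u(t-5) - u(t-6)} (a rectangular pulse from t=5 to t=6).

L{u(t-a)} = e^(-as)/s. L{u(t-5) - u(t-6)} = (e^(-5s) - e^(-6s))/s

Final answer: (e^(-5s) - e^(-6s))/s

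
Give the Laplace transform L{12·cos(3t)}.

L{cos(ωt)} = s/(s² + ω²), so L{cos(3t)} = s/(s² + 9). Then L{12·cos(3t)} = 12·s/(s² + 9) = 12s/(s² + 9)

Final answer: 12s/(s² + 9)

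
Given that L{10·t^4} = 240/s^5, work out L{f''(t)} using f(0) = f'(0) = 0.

L{f''(t)} = s²F(s) - sf(0) - f'(0) = s²·240/s^5 - 0 - 0 = 240/s^3

Final answer: 240/s^3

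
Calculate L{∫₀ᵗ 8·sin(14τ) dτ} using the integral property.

L{∫₀ᵗ f(τ)dτ} = F(s)/s with F(s) = 112/(s² + 196), so the result is (112/(s² + 196))/s = 112/(s(s² + 196))

Final answer: 112/(s(s² + 196))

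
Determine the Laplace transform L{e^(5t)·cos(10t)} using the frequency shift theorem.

Frequency shift: L{e^(at)f(t)} = F(s-a). L{e^(5t)·cos(10t)} = (s-5)/((s-5)² + 100)

Final answer: (s-5)/((s-5)² + 100)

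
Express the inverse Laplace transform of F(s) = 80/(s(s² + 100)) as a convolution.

80/(s(s² + 100)) = (1/s)·(80/(s² + 100)) = L{1}·L{8·sin(10t)}. So f(t) = 1*(8·sin(10t)) = ∫₀ᵗ 8·sin(10τ) dτ

Final answer: ∫₀ᵗ 8·sin(10τ) dτ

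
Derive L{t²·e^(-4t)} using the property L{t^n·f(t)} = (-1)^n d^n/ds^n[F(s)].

L{e^(-4t)} = 1/(s+4). d/ds[1/(s+4)] = -1/(s+4)². d²/ds²[1/(s+4)] = 2/(s+4)³. So L{t²·e^(-4t)} = (-1)² · 2/(s+4)³ = 2/(s+4)³

Final answer: 2/(s+4)³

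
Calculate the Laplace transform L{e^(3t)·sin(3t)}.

L{e^(at)·sin(ωt)} = ω/((s-a)² + ω²), so L{e^(3t)·sin(3t)} = 3/((s-3)² + 9)

Final answer: 3/((s-3)² + 9)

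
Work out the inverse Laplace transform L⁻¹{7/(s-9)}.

L⁻¹{1/(s-a)} = e^(at), so L⁻¹{1/(s-9)} = e^(9t), and L⁻¹{7/(s-9)} = 7·e^(9t)

Final answer: 7·e^(9t)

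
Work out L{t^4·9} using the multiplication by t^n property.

L{9} = 9/s. d^1/ds^1[1/s] = -1/s². d^2/ds^2[1/s] = 2/s^3. d^3/ds^3[1/s] = -6/s^4. d^4/ds^4[1/s] = 24/s^5. So L{t^4} = (-1)^{4}·24/s^5 = 24/s^5. Then L{t^4·9} = 9·24/s^5 = 216/s^5

Final answer: 216/s^5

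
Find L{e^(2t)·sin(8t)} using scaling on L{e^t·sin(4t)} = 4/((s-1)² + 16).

Scaling with a=2: L{e^(2t)·sin(8t)} = (1/2) · 4/((s/2-1)² + 16). Simplifying: 8/((s-2)² + 64)

Final answer: 8/((s-2)² + 64)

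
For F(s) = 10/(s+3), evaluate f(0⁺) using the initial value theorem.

f(0⁺) = lim_{s→∞} s·10/(s+3) = lim_{s→∞} 10s/(s+3) = 10

Final answer: 10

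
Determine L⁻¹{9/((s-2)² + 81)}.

Form: b/((s-a)² + b²) → e^(at)sin(bt). With a=2, b=9

Final answer: e^(2t)·sin(9t)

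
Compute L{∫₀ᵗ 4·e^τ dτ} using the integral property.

L{∫₀ᵗ f(τ)dτ} = F(s)/s with F(s) = 4/(s-1), so L{∫₀ᵗ 4·e^τ dτ} = 4/(s(s-1))

Final answer: 4/(s(s-1))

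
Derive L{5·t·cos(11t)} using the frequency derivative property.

L{cos(11t)} = s/(s² + 121). Derivative: d/ds[s/(s² + 121)] = [(s² + 121) - s·2s]/(s² + 121)² = (121 - s²)/(s² + 121)². So L{t·cos(11t)} = -F'(s) = (s² - 121)/(s² + 121)². Then L{5·t·cos(11t)} = 5·(s² - 121)/(s² + 121)²

Final answer: 5·(s² - 121)/(s² + 121)²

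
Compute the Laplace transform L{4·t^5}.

L{t^n} = n!/s^(n+1), so L{t^5} = 120/s^6. Then L{4·t^5} = 4·120/s^6 = 480/s^6

Final answer: 480/s^6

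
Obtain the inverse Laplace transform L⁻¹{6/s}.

L⁻¹{c/s} = c, so L⁻¹{6/s} = 6

Final answer: 6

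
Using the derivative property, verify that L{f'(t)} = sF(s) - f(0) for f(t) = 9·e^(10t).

f'(t) = 90e^(10t). Direct: L{f'(t)} = 90/(s-10). Property: s·9/(s-10) - 9 = (9s - 9(s-10))/(s-10) = 90/(s-10). ✓

Final answer: 90/(s-10)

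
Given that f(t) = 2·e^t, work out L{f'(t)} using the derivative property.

f(0) = 2, F(s) = 2/(s-1). L{f'(t)} = s·F(s) - f(0) = 2s/(s-1) - 2 = (2s - 2(s-1))/(s-1) = 2/(s-1)

Final answer: 2/(s-1)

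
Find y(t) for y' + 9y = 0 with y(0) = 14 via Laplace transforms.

L{y'} + 9L{y} = 0. sY - 14 + 9Y = 0. Y(s+9) = 14. Y = 14/(s+9)

Final answer: y(t) = 14e^(-9t)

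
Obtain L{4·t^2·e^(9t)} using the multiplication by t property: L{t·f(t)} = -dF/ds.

Using L{t^n·e^(at)} = n!/(s-a)^(n+1), L{t^2·e^(9t)} = 2/(s-9)^3, so L{4·t^2·e^(9t)} = 4·2/(s-9)^3 = 8/(s-9)^3

Final answer: 8/(s-9)^3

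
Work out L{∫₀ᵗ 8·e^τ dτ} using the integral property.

L{∫₀ᵗ f(τ)dτ} = F(s)/s with F(s) = 8/(s-1), so L{∫₀ᵗ 8·e^τ dτ} = 8/(s(s-1))

Final answer: 8/(s(s-1))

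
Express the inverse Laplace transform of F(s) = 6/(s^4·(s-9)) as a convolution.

6/(s^4·(s-9)) = (6/s^4)·(1/(s-9)) = L{t^3}·L{e^(9t)}. So f(t) = t^3*e^(9t) = ∫₀ᵗ τ^3·e^(9(t-τ)) dτ

Final answer: ∫₀ᵗ τ^3·e^(9(t-τ)) dτ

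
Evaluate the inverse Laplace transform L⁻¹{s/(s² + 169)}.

L⁻¹{s/(s² + 169)} = cos(13t)

Final answer: cos(13t)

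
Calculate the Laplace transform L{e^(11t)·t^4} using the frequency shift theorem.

L{e^(at)·t^n} = n!/(s-a)^(n+1), so L{e^(11t)·t^4} = 24/(s-11)^5

Final answer: 24/(s-11)^5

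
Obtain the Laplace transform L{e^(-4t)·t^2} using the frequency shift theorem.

L{e^(at)·t^n} = n!/(s-a)^(n+1), so L{e^(-4t)·t^2} = 2/(s+4)^3

Final answer: 2/(s+4)^3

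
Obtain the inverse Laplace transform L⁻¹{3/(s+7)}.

L⁻¹{1/(s-a)} = e^(at), so L⁻¹{1/(s+7)} = e^(-7t), and L⁻¹{3/(s+7)} = 3·e^(-7t)

Final answer: 3·e^(-7t)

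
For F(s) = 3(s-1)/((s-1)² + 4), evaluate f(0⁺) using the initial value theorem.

f(0⁺) = lim_{s→∞} sF(s) = lim_{s→∞} 3s(s-1)/((s-1)² + 4) = 3

Final answer: 3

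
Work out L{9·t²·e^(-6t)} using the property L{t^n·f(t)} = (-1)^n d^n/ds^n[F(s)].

L{e^(-6t)} = 1/(s+6). d/ds[1/(s+6)] = -1/(s+6)². d²/ds²[1/(s+6)] = 2/(s+6)³. So L{t²·e^(-6t)} = (-1)² · 2/(s+6)³ = 2/(s+6)³. Then L{9·t²·e^(-6t)} = 9·2/(s+6)³ = 18/(s+6)³

Final answer: 18/(s+6)³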